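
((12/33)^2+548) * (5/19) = 331620/2299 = 144.25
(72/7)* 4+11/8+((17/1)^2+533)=48413/56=864.52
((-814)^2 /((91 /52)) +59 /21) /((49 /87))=230585119 /343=672259.82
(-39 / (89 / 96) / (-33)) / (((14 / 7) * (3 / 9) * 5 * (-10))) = -0.04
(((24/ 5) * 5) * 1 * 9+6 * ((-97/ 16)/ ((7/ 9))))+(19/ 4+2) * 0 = 169.23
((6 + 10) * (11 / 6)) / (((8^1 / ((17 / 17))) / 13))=143 / 3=47.67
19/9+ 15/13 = 3.26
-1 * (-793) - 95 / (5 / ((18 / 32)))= 12517 / 16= 782.31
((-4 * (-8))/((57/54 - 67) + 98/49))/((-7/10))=5760/8057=0.71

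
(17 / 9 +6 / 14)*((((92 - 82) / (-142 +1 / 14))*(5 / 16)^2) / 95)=-1825 / 10872864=-0.00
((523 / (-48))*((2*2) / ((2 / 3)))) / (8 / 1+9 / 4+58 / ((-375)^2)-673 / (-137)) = -10075921875 / 2336969818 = -4.31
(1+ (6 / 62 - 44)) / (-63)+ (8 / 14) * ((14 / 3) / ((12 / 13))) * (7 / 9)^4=3181796 / 1830519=1.74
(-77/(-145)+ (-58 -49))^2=238331844/21025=11335.64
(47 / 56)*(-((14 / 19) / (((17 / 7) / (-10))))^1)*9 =14805 / 646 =22.92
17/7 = 2.43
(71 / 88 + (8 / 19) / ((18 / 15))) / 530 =5807 / 2658480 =0.00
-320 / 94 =-160 / 47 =-3.40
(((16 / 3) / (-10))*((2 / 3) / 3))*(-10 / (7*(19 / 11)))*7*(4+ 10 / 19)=30272 / 9747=3.11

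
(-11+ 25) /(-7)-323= -325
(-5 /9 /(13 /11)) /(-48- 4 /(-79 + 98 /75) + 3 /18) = 640970 /65151411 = 0.01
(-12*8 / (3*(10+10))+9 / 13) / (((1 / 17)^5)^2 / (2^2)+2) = -475774560505964 / 1048316828233545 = -0.45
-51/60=-17/20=-0.85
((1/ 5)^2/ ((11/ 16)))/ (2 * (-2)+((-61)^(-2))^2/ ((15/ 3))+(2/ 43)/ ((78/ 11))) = -23219475357/ 1593721195715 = -0.01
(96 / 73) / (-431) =-96 / 31463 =-0.00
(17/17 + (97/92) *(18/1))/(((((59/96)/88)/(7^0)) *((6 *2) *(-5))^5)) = -10109/2747925000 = -0.00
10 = 10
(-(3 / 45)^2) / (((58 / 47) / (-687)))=10763 / 4350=2.47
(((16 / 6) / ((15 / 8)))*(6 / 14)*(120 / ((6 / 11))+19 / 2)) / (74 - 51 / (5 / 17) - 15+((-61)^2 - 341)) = 612 / 14287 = 0.04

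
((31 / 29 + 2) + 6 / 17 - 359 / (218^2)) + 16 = 19.41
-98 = -98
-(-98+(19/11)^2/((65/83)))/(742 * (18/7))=740807/15006420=0.05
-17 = -17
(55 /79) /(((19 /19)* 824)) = 55 /65096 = 0.00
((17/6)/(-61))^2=0.00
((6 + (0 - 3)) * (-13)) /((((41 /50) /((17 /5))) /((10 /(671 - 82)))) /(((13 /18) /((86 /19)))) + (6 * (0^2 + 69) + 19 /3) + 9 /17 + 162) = -38025 /655093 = -0.06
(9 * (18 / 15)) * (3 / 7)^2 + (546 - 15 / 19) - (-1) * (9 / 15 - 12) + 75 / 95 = 131463 / 245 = 536.58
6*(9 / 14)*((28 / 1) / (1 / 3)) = 324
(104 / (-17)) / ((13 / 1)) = -8 / 17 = -0.47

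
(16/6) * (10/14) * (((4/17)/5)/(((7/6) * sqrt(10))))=32 * sqrt(10)/4165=0.02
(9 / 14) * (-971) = -624.21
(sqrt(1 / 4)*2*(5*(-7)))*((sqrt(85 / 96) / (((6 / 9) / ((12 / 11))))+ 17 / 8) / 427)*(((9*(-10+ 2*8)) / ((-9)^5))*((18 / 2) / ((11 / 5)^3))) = 625*sqrt(510) / 144682362+ 10625 / 78917652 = 0.00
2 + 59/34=127/34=3.74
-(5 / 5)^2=-1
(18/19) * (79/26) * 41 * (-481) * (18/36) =-1078587/38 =-28383.87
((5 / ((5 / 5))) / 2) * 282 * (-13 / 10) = -1833 / 2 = -916.50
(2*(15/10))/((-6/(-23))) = 11.50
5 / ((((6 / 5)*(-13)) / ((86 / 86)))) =-25 / 78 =-0.32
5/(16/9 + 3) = 45/43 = 1.05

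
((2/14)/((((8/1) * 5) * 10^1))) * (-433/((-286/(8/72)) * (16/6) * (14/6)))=433/44844800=0.00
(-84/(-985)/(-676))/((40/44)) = -231/1664650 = -0.00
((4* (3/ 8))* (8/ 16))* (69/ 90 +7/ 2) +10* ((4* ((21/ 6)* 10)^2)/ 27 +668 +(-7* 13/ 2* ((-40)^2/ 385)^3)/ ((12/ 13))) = -236679476192/ 8804565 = -26881.45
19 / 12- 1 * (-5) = 79 / 12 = 6.58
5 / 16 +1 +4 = 85 / 16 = 5.31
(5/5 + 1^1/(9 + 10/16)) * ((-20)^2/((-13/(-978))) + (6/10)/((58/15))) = 1928625945/58058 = 33218.95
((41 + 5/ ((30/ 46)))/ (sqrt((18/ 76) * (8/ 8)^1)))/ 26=73 * sqrt(38)/ 117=3.85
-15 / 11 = -1.36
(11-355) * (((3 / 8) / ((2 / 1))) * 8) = -516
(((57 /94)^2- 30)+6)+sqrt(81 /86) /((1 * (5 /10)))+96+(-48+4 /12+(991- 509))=9 * sqrt(86) /43+13431631 /26508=508.64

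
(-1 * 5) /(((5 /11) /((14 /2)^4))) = -26411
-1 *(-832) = 832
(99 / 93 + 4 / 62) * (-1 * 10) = -350 / 31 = -11.29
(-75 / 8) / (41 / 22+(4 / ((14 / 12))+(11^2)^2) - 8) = -5775 / 9017188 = -0.00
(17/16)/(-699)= -17/11184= -0.00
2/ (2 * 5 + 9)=2/ 19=0.11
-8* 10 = -80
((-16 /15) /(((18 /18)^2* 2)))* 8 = -64 /15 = -4.27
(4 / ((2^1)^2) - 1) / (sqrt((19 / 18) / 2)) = 0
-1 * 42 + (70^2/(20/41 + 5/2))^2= 2689558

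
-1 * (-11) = 11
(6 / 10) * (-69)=-207 / 5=-41.40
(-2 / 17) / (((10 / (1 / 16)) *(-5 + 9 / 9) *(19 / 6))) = 3 / 51680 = 0.00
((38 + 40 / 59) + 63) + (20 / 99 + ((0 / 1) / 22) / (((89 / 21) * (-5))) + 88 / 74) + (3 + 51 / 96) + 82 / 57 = 14196234143 / 131399136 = 108.04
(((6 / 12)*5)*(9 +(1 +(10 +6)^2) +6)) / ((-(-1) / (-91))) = -61880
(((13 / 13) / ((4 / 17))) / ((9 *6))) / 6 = 0.01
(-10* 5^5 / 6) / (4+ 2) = -15625 / 18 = -868.06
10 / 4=5 / 2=2.50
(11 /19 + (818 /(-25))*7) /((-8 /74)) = 4015203 /1900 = 2113.26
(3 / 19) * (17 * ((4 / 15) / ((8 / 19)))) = 17 / 10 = 1.70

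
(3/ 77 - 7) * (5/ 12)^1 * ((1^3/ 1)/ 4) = -335/ 462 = -0.73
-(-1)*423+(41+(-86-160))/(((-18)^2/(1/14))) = 1918523/4536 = 422.95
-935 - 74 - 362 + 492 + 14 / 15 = -13171 / 15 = -878.07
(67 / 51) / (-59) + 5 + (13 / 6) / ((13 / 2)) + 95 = 100612 / 1003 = 100.31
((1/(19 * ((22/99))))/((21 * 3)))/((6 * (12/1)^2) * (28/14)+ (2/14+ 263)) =1/529644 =0.00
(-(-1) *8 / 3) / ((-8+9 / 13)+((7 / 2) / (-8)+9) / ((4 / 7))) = 6656 / 19161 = 0.35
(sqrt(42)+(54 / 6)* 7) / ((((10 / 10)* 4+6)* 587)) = sqrt(42) / 5870+63 / 5870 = 0.01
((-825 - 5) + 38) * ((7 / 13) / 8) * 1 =-693 / 13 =-53.31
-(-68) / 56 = 17 / 14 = 1.21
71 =71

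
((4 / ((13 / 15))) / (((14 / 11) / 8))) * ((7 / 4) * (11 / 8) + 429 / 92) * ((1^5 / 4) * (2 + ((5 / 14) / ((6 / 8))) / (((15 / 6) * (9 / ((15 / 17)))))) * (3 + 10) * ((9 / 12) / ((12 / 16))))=13449755 / 9996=1345.51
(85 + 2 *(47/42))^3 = 6148602368/9261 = 663924.24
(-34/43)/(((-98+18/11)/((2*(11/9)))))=2057/102555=0.02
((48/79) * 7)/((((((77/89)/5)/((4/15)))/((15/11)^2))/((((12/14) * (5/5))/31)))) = 7689600/22817333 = 0.34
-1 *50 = -50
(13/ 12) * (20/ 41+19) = 10387/ 492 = 21.11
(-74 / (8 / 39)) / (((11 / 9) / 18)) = -116883 / 22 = -5312.86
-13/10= -1.30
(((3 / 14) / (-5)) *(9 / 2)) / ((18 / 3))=-0.03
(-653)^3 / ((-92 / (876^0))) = 278445077 / 92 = 3026576.92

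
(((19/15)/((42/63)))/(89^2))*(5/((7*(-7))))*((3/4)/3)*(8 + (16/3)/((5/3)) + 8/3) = -0.00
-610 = -610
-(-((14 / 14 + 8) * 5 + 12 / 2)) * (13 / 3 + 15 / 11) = 3196 / 11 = 290.55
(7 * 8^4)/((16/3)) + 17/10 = 53777/10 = 5377.70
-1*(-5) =5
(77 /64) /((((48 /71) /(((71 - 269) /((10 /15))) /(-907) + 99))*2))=82087005 /928768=88.38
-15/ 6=-5/ 2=-2.50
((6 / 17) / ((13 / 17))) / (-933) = -2 / 4043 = -0.00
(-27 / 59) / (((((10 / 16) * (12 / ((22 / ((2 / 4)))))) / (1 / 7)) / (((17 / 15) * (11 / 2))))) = -24684 / 10325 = -2.39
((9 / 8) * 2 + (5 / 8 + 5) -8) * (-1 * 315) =39.38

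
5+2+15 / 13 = 106 / 13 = 8.15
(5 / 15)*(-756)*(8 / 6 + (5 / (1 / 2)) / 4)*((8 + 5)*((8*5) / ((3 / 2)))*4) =-1339520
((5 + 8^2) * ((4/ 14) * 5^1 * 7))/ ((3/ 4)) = 920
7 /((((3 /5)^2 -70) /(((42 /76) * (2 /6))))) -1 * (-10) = 660355 /66158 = 9.98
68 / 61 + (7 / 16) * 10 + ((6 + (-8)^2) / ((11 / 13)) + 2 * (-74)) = -59.78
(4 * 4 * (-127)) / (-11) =2032 / 11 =184.73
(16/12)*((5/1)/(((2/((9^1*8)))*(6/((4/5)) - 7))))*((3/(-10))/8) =-18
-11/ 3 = -3.67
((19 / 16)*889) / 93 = 16891 / 1488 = 11.35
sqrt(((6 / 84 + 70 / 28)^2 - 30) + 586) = 4*sqrt(1723) / 7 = 23.72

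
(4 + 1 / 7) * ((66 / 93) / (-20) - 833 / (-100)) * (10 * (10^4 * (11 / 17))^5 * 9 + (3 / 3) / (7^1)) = 7565797671201000000001058754708189 / 215676278300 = 35079414995640714373366.76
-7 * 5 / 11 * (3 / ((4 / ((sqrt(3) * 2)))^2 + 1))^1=-45 / 11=-4.09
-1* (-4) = 4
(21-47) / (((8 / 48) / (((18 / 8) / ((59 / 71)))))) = -24921 / 59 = -422.39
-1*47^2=-2209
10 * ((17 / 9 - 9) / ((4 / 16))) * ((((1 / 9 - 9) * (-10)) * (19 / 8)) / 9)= -4864000 / 729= -6672.15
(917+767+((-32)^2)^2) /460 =52513 /23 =2283.17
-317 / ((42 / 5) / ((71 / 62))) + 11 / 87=-3253967 / 75516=-43.09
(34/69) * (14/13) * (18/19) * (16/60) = 3808/28405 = 0.13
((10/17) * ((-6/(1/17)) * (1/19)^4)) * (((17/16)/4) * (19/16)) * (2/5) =-51/877952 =-0.00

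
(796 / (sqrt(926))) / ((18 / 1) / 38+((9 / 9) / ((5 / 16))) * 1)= 37810 * sqrt(926) / 161587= 7.12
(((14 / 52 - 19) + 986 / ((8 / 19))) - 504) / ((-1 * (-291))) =6.25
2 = 2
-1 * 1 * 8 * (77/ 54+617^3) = -50735184716/ 27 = -1879080915.41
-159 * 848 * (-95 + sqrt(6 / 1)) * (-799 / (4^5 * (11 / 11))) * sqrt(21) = 6733173 * sqrt(21) * (-95 + sqrt(6)) / 64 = -44619866.25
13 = 13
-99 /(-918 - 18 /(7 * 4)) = 154 /1429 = 0.11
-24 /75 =-8 /25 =-0.32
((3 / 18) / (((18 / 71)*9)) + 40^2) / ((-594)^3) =-1555271 / 203716215648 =-0.00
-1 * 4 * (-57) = 228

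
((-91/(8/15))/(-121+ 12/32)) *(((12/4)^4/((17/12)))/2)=40.44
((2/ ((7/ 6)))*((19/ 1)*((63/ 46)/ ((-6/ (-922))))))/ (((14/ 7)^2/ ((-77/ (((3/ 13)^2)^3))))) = -3255407542387/ 3726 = -873700360.28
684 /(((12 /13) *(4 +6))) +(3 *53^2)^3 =5984377505571 /10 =598437750557.10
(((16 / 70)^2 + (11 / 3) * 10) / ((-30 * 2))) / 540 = -67471 / 59535000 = -0.00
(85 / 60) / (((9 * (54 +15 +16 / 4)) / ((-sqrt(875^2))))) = -1.89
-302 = -302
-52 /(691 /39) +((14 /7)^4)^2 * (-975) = -172475628 /691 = -249602.93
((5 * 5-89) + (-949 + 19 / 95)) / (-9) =1688 / 15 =112.53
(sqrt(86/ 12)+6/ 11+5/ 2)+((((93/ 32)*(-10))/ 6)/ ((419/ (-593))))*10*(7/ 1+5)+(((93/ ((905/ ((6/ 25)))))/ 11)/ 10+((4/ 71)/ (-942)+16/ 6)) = sqrt(258)/ 6+57771478012598489/ 69743629972500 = 831.02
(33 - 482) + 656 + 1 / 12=2485 / 12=207.08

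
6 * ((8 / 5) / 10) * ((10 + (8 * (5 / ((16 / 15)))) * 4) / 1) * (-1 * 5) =-768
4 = 4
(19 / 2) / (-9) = -19 / 18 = -1.06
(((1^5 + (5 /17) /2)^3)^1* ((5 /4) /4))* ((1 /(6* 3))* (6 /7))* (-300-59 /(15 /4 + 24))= -8634210 /1272467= -6.79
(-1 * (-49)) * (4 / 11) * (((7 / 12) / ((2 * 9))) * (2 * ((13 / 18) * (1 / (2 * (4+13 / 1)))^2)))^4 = 3360173089 / 70137304720296707686662144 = 0.00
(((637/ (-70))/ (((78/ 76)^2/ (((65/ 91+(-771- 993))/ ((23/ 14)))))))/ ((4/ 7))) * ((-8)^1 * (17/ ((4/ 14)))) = -103927615652/ 13455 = -7724088.86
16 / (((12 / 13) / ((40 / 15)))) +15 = 551 / 9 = 61.22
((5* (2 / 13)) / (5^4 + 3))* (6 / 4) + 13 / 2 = 53081 / 8164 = 6.50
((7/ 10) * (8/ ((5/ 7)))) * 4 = 784/ 25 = 31.36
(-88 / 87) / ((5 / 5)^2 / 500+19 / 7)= -308000 / 827109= -0.37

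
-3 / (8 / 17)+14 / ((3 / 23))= 2423 / 24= 100.96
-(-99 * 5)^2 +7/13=-3185318/13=-245024.46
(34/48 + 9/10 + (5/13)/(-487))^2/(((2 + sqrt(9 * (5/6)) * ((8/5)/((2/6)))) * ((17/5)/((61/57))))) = -90983462131429/9440681334334848 + 90983462131429 * sqrt(30)/7867234445279040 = 0.05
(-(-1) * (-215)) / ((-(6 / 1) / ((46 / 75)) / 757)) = 748673 / 45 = 16637.18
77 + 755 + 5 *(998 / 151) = 130622 / 151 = 865.05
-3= -3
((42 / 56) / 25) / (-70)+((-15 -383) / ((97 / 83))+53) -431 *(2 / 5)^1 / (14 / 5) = -237058291 / 679000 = -349.13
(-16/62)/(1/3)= -24/31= -0.77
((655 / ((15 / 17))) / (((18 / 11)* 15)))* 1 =24497 / 810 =30.24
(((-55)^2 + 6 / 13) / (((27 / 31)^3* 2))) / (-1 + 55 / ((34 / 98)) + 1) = 19919066957 / 1379187810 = 14.44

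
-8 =-8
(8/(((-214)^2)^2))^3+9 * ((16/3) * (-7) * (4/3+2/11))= -100898183185444885529802284789/198192859828552453719254488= -509.09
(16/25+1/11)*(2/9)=134/825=0.16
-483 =-483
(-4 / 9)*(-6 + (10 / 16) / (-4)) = 197 / 72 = 2.74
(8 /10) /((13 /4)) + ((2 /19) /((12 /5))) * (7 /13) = 0.27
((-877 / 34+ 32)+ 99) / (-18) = -3577 / 612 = -5.84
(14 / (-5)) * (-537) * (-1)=-7518 / 5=-1503.60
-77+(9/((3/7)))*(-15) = -392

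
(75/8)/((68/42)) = 1575/272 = 5.79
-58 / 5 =-11.60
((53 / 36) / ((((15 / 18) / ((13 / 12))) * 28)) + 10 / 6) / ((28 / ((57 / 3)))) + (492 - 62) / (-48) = -2196109 / 282240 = -7.78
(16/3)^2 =256/9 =28.44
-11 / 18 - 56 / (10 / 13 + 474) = -0.73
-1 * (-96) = 96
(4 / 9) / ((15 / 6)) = 0.18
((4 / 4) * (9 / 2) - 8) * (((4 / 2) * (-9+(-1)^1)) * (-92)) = -6440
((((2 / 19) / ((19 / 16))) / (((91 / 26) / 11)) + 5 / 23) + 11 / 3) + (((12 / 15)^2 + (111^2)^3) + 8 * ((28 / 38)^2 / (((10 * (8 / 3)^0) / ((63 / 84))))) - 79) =8153277313639199278 / 4359075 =1870414552087.13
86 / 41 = 2.10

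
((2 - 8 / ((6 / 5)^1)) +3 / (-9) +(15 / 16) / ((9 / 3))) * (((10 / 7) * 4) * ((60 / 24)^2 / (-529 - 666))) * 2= 1875 / 6692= 0.28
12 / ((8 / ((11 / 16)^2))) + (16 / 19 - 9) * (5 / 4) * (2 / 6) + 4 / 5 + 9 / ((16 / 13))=791231 / 145920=5.42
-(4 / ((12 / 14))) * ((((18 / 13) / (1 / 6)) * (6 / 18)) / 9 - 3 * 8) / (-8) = -539 / 39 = -13.82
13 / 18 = 0.72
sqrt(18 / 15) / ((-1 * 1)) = -sqrt(30) / 5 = -1.10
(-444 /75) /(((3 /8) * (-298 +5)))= 1184 /21975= 0.05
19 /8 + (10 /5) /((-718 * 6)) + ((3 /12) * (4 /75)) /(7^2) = 2.37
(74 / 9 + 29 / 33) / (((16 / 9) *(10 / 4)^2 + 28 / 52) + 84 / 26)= 11713 / 19151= 0.61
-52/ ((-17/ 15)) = 780/ 17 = 45.88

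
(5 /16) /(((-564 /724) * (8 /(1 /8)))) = -905 /144384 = -0.01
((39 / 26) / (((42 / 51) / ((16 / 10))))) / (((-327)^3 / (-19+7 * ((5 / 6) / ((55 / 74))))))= 12512 / 13461826455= 0.00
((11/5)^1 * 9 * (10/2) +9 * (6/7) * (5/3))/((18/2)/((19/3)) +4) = 14877/721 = 20.63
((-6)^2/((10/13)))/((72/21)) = 273/20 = 13.65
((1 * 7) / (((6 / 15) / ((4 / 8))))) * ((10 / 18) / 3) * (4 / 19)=175 / 513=0.34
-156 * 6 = -936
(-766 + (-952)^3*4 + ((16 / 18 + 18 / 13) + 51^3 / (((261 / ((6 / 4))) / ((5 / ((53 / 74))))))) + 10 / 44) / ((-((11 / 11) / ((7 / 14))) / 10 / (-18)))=-68268864160119125 / 219791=-310608096601.40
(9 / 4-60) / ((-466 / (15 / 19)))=3465 / 35416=0.10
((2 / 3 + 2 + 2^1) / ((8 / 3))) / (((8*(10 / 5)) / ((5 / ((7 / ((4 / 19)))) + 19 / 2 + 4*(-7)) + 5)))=-3551 / 2432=-1.46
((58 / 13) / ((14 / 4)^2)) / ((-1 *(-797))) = 232 / 507689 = 0.00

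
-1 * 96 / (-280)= 12 / 35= 0.34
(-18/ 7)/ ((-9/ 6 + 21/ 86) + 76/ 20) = -3870/ 3829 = -1.01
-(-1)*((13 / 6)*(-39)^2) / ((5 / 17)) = 112047 / 10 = 11204.70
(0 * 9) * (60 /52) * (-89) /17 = 0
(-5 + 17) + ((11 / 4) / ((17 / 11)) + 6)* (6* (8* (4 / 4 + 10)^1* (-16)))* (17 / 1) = -1117236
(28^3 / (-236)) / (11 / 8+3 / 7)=-307328 / 5959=-51.57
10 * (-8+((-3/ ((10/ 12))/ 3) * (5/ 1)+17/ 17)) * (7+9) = -2080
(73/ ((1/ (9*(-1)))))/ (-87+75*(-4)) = 73/ 43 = 1.70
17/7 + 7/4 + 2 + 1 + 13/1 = 565/28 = 20.18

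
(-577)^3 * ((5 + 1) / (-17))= 1152600198 / 17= 67800011.65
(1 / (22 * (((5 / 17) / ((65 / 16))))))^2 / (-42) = -48841 / 5203968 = -0.01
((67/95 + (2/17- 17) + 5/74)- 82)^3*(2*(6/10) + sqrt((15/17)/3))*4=-6581470.32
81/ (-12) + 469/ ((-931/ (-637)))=23875/ 76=314.14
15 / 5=3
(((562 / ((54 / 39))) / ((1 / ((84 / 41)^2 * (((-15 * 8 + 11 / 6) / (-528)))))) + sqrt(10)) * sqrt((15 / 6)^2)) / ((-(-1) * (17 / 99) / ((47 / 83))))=23265 * sqrt(10) / 2822 + 29823585155 / 9487564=3169.51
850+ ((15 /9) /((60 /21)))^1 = 10207 /12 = 850.58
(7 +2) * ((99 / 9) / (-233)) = -0.42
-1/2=-0.50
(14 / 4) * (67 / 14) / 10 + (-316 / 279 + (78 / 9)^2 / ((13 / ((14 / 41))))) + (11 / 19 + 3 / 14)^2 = 2827878163 / 899308760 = 3.14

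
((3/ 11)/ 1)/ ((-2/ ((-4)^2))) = -24/ 11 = -2.18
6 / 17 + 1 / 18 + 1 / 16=1153 / 2448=0.47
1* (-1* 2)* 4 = -8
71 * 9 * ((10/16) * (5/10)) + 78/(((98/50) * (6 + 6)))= 159155/784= 203.00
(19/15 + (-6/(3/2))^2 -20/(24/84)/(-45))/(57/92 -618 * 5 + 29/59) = -4597516/754492005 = -0.01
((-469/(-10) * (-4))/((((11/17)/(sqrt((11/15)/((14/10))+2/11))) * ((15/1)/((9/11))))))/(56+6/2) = -2278 * sqrt(37653)/1963225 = -0.23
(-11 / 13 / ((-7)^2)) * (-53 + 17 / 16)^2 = -7596171 / 163072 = -46.58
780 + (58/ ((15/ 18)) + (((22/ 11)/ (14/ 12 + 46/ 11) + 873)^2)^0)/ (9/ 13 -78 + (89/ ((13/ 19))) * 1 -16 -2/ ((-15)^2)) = 84075225/ 107524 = 781.92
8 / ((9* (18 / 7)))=28 / 81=0.35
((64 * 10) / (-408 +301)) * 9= -5760 / 107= -53.83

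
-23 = -23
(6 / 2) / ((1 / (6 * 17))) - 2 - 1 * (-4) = 308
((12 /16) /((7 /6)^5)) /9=648 /16807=0.04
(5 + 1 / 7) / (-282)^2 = 1 / 15463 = 0.00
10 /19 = 0.53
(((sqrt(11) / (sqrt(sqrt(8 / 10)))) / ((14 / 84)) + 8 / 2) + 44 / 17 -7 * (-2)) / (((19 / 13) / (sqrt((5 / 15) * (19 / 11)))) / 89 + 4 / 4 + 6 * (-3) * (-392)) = -38181 * sqrt(114) * 5^(1 / 4) / 66666392171974 -28925 * sqrt(627) / 80952047637397 + 236171149825 / 80952047637397 + 28340537979 * sqrt(22) * 5^(1 / 4) / 66666392171974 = 0.01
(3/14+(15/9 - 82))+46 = -1433/42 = -34.12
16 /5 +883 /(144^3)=47780159 /14929920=3.20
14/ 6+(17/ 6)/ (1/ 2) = 8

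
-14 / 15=-0.93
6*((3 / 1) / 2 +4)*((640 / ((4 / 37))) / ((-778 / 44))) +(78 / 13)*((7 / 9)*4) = -12871976 / 1167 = -11029.97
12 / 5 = 2.40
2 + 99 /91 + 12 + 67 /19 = 32184 /1729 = 18.61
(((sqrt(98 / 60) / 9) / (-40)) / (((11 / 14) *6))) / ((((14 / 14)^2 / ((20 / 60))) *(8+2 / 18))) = -49 *sqrt(30) / 8672400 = -0.00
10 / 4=5 / 2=2.50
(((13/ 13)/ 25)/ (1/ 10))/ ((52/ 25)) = 5/ 26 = 0.19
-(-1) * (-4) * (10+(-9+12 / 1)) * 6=-312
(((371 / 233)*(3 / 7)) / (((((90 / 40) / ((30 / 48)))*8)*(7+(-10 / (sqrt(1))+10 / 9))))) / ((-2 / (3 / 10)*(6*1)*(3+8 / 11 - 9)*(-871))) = 1749 / 25613030144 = 0.00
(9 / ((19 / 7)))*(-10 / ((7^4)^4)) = -90 / 90203668688917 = -0.00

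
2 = 2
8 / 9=0.89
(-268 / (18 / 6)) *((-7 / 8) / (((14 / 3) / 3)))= 201 / 4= 50.25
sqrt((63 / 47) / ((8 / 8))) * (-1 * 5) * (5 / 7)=-75 * sqrt(329) / 329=-4.13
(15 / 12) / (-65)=-1 / 52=-0.02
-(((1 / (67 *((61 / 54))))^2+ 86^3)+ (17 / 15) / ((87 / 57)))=-4621621695002087 / 7266052515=-636056.74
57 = 57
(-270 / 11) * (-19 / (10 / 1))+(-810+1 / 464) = -3896197 / 5104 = -763.36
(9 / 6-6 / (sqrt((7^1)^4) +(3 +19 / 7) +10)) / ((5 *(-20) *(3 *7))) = -17 / 25368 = -0.00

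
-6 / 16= -3 / 8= -0.38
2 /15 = 0.13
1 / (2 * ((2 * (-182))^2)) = 1 / 264992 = 0.00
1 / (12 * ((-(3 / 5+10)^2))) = -25 / 33708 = -0.00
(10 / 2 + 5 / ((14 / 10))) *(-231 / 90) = -22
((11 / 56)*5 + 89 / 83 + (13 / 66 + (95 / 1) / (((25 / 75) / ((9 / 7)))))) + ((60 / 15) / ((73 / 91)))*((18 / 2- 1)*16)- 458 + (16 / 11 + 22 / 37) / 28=227445200009 / 414290184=549.00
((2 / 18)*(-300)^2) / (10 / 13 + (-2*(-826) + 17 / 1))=130000 / 21707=5.99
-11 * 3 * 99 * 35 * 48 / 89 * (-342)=1877087520 / 89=21090871.01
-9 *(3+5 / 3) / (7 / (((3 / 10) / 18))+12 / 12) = -42 / 421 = -0.10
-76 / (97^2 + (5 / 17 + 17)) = -0.01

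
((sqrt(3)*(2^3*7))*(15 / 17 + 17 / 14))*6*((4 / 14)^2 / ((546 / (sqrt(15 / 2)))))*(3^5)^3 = 171842510232*sqrt(10) / 75803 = 7168762.86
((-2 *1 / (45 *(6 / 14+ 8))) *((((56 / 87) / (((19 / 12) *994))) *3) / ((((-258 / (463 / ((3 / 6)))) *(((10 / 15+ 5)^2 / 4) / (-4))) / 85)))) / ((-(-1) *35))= -0.00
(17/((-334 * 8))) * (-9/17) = 9/2672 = 0.00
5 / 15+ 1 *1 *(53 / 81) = 80 / 81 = 0.99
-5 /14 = -0.36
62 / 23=2.70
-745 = -745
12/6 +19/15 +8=169/15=11.27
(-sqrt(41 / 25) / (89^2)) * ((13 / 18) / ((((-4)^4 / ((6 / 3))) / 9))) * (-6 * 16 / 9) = 13 * sqrt(41) / 950520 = 0.00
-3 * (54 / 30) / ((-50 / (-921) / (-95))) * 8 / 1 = 1889892 / 25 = 75595.68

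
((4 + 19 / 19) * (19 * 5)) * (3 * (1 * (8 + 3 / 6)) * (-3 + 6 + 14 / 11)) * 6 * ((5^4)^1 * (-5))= -10674140625 / 11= -970376420.45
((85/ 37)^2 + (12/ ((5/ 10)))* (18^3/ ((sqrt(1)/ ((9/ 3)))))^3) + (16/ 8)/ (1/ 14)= 175966906796982773/ 1369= 128536820158497.28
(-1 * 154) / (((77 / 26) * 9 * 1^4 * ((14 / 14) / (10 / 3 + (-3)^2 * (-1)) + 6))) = -884 / 891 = -0.99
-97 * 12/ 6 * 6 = -1164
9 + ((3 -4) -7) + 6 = 7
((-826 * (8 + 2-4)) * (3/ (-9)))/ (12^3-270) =826/ 729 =1.13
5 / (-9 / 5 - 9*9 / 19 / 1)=-475 / 576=-0.82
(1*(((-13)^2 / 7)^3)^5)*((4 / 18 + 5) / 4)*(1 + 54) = 6772688738835107722583725453873431665 / 170912214357948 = 39626709912322627585221.41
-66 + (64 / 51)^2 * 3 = -53126 / 867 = -61.28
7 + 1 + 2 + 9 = 19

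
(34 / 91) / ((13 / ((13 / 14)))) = 17 / 637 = 0.03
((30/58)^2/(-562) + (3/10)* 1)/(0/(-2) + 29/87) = 1061757/1181605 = 0.90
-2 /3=-0.67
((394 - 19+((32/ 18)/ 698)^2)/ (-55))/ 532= -3699705439/ 288675678060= -0.01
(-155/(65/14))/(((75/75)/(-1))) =434/13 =33.38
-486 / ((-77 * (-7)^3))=-486 / 26411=-0.02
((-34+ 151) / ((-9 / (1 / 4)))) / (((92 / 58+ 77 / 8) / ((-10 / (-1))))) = -7540 / 2601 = -2.90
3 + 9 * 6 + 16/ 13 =757/ 13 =58.23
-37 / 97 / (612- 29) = -37 / 56551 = -0.00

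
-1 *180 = -180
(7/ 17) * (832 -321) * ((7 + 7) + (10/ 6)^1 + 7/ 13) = 2260664/ 663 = 3409.75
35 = 35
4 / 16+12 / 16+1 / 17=18 / 17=1.06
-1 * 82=-82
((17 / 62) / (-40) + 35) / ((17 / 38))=1648877 / 21080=78.22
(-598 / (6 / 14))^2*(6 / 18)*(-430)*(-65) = 489756558200 / 27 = 18139131785.19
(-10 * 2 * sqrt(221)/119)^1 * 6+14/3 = 14/3-120 * sqrt(221)/119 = -10.32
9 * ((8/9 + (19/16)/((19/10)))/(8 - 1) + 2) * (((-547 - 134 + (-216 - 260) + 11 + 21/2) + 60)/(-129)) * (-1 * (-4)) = 665.19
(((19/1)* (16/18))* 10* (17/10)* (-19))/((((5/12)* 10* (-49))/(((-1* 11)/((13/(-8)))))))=8640896/47775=180.87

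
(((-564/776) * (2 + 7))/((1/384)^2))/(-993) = 971.34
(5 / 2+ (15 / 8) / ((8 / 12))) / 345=17 / 1104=0.02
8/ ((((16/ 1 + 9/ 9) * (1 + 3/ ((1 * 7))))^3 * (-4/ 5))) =-343/ 491300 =-0.00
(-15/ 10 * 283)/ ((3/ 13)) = -3679/ 2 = -1839.50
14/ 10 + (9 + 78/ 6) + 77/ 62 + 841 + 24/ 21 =1880923/ 2170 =866.78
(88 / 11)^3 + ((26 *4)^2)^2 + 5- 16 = 116986357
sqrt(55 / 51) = sqrt(2805) / 51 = 1.04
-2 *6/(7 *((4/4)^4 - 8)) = 12/49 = 0.24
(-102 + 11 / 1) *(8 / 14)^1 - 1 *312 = -364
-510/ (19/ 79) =-40290/ 19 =-2120.53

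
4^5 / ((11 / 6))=6144 / 11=558.55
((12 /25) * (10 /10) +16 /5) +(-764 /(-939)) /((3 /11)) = 469264 /70425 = 6.66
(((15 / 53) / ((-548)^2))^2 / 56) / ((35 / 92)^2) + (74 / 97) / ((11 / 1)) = 3214917385610419891 / 46355633114066184832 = 0.07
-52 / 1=-52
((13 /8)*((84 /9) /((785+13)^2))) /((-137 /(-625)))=8125 /74778984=0.00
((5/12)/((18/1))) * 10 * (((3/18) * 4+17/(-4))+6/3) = -475/1296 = -0.37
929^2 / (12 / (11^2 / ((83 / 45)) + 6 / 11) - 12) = -73024.03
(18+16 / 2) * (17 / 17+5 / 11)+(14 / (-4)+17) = 1129 / 22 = 51.32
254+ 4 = 258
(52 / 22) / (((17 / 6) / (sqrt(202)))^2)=189072 / 3179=59.48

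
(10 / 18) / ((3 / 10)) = 50 / 27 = 1.85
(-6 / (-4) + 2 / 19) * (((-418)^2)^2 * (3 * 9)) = 1323168427944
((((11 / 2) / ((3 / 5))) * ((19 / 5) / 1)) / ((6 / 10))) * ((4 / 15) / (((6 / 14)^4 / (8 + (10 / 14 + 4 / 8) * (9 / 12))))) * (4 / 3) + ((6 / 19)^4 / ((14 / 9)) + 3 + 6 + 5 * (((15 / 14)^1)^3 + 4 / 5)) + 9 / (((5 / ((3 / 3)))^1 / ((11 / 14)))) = 64201463045680739 / 11731095031320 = 5472.76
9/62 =0.15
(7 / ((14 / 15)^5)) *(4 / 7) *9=6834375 / 134456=50.83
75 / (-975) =-1 / 13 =-0.08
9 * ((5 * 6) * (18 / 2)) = 2430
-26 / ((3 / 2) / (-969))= 16796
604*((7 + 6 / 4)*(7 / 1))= 35938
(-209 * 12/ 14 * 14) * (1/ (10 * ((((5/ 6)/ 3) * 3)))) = -7524/ 25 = -300.96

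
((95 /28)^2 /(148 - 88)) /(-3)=-1805 /28224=-0.06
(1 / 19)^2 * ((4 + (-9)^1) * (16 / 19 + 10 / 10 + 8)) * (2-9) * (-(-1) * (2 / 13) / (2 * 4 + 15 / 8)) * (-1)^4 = 104720 / 7044193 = 0.01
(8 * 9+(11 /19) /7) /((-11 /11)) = -72.08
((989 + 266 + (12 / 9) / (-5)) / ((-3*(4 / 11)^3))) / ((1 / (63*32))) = -17535525.70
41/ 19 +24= 497/ 19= 26.16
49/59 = 0.83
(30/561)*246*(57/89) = 140220/16643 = 8.43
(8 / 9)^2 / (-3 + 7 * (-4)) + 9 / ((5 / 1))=22279 / 12555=1.77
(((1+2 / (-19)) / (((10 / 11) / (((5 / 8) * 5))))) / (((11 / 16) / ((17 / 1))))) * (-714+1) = -1030285 / 19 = -54225.53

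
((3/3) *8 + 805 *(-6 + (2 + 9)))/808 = 4033/808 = 4.99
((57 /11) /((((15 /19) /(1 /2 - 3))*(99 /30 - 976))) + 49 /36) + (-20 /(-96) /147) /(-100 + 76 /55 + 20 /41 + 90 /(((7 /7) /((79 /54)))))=118015610802007 /85641248784168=1.38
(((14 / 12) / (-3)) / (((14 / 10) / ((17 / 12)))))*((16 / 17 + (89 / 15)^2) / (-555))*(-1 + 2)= 138257 / 5394600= 0.03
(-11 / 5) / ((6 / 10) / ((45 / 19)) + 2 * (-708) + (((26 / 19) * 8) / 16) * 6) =3135 / 2011589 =0.00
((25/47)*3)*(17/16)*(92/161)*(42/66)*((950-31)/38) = 14.91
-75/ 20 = -3.75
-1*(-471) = 471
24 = 24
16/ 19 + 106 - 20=86.84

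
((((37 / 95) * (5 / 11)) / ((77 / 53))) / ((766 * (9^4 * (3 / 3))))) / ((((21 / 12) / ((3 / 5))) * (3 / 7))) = 3922 / 202197521295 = 0.00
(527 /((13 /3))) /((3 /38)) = 20026 /13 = 1540.46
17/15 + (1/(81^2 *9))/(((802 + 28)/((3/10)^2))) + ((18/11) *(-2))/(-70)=49482624677/41931351000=1.18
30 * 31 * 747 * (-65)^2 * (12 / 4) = 8805449250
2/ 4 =1/ 2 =0.50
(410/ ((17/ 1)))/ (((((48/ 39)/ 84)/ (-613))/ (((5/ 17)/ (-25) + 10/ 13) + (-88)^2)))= -4516829798901/ 578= -7814584427.16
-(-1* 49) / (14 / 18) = 63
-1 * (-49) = 49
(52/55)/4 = 13/55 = 0.24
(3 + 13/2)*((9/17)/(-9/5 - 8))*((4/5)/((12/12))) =-342/833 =-0.41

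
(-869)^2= 755161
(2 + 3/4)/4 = 11/16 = 0.69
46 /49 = 0.94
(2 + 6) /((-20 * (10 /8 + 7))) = -8 /165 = -0.05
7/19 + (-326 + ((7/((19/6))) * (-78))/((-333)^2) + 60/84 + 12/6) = -529164856/1638693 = -322.92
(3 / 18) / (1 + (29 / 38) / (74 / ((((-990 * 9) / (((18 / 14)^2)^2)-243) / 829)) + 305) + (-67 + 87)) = 1550168941 / 195345976557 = 0.01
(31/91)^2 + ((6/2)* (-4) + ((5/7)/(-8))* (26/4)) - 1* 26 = -5096367/132496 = -38.46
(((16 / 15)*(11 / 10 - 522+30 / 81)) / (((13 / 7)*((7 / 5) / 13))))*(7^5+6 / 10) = -94487621072 / 2025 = -46660553.62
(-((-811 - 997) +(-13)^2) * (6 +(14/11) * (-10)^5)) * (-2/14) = 208590166/7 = 29798595.14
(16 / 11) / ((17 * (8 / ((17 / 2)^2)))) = 17 / 22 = 0.77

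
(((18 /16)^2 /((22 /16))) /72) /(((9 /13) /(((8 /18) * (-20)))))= -65 /396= -0.16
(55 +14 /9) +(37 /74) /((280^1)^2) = 56.56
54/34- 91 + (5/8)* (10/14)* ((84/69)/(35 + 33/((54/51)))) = -13877845/155227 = -89.40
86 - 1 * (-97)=183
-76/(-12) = 19/3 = 6.33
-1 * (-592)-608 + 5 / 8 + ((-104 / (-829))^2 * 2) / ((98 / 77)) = -590762693 / 38485496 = -15.35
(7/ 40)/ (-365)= -7/ 14600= -0.00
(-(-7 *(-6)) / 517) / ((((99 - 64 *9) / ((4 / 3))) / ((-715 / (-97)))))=3640 / 2174643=0.00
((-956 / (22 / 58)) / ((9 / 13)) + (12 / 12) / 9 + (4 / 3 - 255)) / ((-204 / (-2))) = -192757 / 5049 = -38.18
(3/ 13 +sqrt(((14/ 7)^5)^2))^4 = 30821664721/ 28561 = 1079152.16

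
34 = 34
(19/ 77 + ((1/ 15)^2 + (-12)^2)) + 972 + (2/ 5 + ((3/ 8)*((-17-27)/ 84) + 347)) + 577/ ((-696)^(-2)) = 38740016070031/ 138600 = 279509495.45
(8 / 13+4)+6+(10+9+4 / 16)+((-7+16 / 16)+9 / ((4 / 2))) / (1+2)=29.37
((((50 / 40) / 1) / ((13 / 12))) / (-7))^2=225 / 8281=0.03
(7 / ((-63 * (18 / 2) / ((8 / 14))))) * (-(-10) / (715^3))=-8 / 41450634225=-0.00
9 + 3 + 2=14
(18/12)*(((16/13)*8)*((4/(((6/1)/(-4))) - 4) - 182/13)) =-3968/13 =-305.23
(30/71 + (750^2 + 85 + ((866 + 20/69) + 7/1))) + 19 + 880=2764788433/4899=564357.71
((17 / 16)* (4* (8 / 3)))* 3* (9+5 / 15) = 317.33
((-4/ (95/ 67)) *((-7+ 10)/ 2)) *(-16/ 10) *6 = 40.62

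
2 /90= 0.02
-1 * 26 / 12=-13 / 6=-2.17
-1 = -1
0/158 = 0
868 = 868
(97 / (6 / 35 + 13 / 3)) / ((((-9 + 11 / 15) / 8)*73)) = -305550 / 1070399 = -0.29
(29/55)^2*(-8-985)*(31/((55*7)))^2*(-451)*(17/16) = 559372884321/652190000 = 857.68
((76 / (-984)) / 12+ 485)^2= 235218.76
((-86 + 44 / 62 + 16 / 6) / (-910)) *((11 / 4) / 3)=21131 / 253890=0.08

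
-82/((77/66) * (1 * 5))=-492/35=-14.06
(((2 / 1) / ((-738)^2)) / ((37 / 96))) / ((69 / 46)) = 32 / 5037957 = 0.00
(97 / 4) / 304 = 97 / 1216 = 0.08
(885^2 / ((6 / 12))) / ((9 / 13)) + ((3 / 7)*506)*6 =15847658 / 7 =2263951.14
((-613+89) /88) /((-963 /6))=131 /3531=0.04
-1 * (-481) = 481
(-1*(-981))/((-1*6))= -327/2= -163.50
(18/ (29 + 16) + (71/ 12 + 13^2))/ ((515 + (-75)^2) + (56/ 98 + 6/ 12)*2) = 73633/ 2579700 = 0.03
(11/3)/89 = 11/267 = 0.04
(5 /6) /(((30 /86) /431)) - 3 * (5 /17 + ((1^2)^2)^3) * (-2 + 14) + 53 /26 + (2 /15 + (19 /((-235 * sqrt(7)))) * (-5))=19 * sqrt(7) /329 + 9797761 /9945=985.35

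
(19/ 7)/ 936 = 19/ 6552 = 0.00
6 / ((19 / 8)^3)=3072 / 6859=0.45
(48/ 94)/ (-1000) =-3/ 5875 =-0.00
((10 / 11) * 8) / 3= 80 / 33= 2.42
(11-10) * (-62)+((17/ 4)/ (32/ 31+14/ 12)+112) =42481/ 818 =51.93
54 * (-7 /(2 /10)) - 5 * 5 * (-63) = -315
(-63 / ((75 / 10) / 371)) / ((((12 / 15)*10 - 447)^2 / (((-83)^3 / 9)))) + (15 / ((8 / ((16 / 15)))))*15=3056586128 / 2890815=1057.34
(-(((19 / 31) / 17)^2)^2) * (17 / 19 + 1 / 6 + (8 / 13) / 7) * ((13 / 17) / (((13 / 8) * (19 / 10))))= -172168120 / 357976097523681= -0.00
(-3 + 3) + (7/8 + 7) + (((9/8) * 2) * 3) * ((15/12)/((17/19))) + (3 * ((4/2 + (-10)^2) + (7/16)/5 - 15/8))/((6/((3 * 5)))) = 418281/544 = 768.90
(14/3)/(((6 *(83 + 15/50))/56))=80/153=0.52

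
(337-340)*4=-12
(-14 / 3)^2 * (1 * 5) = 980 / 9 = 108.89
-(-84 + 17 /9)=739 /9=82.11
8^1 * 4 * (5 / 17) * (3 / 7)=480 / 119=4.03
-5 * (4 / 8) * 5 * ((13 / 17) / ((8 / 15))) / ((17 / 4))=-4.22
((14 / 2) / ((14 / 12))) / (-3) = -2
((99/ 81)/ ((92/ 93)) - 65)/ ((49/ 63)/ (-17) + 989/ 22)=-9873039/ 6953498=-1.42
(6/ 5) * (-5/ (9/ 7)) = -14/ 3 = -4.67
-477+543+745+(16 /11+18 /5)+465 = 70458 /55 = 1281.05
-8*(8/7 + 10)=-624/7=-89.14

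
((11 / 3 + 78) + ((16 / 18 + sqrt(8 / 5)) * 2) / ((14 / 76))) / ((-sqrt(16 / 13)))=-94.69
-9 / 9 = -1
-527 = -527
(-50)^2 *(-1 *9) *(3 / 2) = -33750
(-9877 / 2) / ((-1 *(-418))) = -9877 / 836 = -11.81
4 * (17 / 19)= 68 / 19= 3.58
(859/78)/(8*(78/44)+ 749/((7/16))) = 0.01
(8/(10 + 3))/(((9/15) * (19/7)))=280/741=0.38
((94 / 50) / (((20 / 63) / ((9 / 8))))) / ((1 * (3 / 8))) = 17.77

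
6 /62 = 3 /31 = 0.10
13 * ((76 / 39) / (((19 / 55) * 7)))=220 / 21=10.48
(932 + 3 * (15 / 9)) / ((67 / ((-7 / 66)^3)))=-321391 / 19262232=-0.02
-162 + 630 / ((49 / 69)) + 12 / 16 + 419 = 32057 / 28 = 1144.89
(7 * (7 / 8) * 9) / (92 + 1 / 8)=441 / 737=0.60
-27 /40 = -0.68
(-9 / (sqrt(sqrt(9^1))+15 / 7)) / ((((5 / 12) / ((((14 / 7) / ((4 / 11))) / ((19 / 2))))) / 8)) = -33264 / 247+77616* sqrt(3) / 1235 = -25.82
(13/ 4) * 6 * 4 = 78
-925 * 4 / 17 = -3700 / 17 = -217.65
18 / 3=6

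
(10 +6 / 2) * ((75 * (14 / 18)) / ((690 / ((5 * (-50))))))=-56875 / 207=-274.76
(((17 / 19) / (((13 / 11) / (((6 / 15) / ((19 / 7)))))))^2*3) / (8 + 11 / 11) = 6853924 / 1651818675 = 0.00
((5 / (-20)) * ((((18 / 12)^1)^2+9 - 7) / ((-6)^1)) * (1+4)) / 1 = 85 / 96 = 0.89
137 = 137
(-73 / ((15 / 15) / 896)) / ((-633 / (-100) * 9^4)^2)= -654080000 / 17248347590769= -0.00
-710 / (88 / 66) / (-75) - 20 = -12.90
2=2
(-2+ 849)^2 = 717409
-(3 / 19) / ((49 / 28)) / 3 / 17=-0.00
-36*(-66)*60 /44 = 3240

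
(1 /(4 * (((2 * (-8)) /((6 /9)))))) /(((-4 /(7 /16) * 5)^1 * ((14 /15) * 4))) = 1 /16384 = 0.00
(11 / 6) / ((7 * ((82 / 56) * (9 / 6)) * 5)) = 44 / 1845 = 0.02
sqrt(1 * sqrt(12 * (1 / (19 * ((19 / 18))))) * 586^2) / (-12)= -293 * sqrt(19) * 6^(3 / 4) / 114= -42.95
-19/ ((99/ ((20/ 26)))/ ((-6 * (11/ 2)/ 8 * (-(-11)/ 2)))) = 1045/ 312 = 3.35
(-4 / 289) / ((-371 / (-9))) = -36 / 107219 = -0.00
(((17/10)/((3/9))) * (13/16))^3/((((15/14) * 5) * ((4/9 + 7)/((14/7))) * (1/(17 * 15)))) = 312126078537/343040000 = 909.88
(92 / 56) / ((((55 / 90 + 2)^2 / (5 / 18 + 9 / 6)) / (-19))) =-125856 / 15463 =-8.14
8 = 8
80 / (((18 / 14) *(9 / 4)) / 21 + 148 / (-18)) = -9.90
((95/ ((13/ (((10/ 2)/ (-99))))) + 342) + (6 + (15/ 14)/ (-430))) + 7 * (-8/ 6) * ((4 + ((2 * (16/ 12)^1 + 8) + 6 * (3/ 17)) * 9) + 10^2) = -42357901745/ 26342316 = -1607.98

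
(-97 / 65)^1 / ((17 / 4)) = -0.35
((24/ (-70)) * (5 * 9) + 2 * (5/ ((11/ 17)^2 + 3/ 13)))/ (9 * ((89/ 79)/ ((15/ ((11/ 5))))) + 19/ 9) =-942075/ 109240264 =-0.01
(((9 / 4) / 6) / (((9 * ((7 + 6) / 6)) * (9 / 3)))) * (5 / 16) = 5 / 2496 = 0.00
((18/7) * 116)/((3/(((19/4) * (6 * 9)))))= 25503.43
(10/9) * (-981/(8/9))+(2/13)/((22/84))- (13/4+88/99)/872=-5502089299/4489056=-1225.67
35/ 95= 7/ 19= 0.37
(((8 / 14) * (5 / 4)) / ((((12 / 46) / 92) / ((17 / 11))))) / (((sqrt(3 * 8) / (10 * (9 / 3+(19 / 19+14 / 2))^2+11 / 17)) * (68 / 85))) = 24743975 * sqrt(6) / 504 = 120258.16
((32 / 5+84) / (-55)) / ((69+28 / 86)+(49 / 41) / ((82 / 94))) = -16335958 / 702637375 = -0.02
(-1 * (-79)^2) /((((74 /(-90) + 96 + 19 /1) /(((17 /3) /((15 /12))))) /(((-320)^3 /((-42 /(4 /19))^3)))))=-55625383936000 /54395320077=-1022.61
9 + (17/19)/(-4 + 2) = 325/38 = 8.55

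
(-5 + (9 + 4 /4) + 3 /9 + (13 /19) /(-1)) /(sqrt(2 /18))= 265 /19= 13.95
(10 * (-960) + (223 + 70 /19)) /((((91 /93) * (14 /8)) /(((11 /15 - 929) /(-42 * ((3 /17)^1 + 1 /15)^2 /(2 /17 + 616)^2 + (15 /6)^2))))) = 505998171764867699520 /622384830053077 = 812998.88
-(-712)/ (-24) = -89/ 3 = -29.67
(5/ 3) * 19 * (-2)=-190/ 3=-63.33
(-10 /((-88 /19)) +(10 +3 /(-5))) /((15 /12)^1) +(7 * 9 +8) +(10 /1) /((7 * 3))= 466178 /5775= 80.72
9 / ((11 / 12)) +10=218 / 11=19.82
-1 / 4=-0.25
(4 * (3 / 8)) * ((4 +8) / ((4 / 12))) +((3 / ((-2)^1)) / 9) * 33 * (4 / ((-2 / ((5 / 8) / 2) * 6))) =5239 / 96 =54.57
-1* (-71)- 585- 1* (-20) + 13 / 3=-1469 / 3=-489.67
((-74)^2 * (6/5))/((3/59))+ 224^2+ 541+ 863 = 904068/5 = 180813.60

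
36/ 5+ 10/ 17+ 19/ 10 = 1647/ 170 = 9.69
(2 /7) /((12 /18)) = 3 /7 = 0.43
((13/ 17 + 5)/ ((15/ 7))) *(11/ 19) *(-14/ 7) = -15092/ 4845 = -3.11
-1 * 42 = -42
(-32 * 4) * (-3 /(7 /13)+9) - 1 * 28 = -3268 /7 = -466.86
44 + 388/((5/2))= 996/5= 199.20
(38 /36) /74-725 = -965681 /1332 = -724.99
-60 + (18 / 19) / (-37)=-42198 / 703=-60.03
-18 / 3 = -6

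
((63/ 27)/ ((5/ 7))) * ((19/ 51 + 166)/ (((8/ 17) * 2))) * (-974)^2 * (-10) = -98606569285/ 18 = -5478142738.06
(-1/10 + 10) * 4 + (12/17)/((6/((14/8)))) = 6767/170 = 39.81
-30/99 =-10/33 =-0.30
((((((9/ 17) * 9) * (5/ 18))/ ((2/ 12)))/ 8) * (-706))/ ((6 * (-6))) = 5295/ 272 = 19.47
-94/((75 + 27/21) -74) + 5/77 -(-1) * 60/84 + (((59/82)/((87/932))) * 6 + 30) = 26295111/732424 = 35.90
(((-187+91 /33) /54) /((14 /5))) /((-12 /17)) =32300 /18711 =1.73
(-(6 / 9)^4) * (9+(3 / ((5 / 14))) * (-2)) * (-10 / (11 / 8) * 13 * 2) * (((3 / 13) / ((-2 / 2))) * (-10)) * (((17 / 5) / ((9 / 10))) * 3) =-2263040 / 297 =-7619.66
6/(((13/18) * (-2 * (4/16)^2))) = -864/13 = -66.46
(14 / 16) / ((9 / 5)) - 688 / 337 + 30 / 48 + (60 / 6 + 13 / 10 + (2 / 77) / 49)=1186703117 / 114435090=10.37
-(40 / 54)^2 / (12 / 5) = -500 / 2187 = -0.23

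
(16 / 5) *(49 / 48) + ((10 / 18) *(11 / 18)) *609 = 56707 / 270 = 210.03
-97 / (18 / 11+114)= -1067 / 1272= -0.84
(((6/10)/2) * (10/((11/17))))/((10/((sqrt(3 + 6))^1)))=153/110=1.39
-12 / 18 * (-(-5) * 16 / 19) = -2.81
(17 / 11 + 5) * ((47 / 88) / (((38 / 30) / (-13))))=-82485 / 2299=-35.88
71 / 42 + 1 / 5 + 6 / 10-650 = -135977 / 210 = -647.51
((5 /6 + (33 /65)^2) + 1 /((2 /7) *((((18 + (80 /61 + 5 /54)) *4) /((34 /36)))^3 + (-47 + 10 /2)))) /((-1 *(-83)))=13205875494915870347 /1004579404147866927900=0.01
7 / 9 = 0.78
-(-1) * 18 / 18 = 1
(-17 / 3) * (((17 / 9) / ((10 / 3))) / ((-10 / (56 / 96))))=2023 / 10800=0.19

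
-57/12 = -19/4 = -4.75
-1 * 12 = -12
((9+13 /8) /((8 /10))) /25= 17 /32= 0.53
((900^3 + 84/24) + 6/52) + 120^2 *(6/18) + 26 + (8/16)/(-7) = 132678878977/182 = 729004829.54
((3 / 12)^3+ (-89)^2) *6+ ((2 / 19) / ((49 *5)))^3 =153405579164998381 / 3227817964000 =47526.09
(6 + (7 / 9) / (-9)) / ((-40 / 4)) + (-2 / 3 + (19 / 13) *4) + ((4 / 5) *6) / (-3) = 6293 / 2106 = 2.99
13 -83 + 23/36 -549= -22261/36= -618.36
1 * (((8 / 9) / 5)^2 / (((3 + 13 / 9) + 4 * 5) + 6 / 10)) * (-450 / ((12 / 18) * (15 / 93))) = -5952 / 1127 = -5.28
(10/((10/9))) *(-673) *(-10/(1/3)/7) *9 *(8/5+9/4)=1798929/2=899464.50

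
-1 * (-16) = 16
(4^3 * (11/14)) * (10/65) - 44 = -3300/91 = -36.26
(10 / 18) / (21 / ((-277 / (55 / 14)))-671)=-2770 / 3347091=-0.00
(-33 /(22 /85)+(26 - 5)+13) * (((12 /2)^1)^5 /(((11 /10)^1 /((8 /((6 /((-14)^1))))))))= 12337920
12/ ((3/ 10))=40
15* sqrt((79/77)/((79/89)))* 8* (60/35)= 1440* sqrt(6853)/539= 221.16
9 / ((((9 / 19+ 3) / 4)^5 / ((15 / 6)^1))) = 198087920 / 4348377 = 45.55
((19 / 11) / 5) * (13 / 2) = 247 / 110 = 2.25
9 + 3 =12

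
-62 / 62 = -1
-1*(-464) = 464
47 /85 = 0.55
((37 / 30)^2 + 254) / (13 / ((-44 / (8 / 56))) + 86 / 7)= 17707613 / 848475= 20.87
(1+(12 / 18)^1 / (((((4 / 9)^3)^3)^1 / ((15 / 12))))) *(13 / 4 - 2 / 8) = 1938675309 / 524288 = 3697.73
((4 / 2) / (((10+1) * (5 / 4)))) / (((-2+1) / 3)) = -0.44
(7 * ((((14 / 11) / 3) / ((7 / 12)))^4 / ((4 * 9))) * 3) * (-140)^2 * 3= 140492800 / 14641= 9595.85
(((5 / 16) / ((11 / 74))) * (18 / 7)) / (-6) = -555 / 616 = -0.90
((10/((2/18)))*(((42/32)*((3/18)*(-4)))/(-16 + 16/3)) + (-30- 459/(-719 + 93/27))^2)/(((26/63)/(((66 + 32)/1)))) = 4542713100261/22006400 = 206426.91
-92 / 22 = -4.18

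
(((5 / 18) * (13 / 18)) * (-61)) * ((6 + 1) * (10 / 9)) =-138775 / 1458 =-95.18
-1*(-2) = 2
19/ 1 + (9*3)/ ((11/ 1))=236/ 11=21.45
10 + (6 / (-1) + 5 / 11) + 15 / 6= 153 / 22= 6.95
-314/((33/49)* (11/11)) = -15386/33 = -466.24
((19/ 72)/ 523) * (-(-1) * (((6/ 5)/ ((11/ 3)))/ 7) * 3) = 57/ 805420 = 0.00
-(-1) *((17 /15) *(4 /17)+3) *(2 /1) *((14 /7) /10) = 98 /75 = 1.31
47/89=0.53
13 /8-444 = -3539 /8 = -442.38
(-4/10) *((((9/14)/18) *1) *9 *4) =-18/35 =-0.51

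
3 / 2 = 1.50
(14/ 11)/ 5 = 14/ 55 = 0.25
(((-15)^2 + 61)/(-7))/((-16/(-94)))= -240.04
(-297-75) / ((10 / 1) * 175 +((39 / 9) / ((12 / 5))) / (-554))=-0.21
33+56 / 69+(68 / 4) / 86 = 201811 / 5934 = 34.01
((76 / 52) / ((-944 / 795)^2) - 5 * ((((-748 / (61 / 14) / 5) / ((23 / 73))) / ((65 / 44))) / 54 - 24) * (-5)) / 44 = -277837818687677 / 19309074250752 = -14.39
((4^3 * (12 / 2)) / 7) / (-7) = -384 / 49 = -7.84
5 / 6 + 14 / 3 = 5.50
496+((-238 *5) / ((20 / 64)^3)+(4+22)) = -961798 / 25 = -38471.92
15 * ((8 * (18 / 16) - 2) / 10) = 21 / 2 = 10.50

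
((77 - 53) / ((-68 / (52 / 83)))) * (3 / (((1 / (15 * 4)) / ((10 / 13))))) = -43200 / 1411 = -30.62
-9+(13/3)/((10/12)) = -19/5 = -3.80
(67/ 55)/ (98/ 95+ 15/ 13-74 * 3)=-16549/ 2986181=-0.01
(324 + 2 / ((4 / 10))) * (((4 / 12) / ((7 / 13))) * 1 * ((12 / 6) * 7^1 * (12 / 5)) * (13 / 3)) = 444808 / 15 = 29653.87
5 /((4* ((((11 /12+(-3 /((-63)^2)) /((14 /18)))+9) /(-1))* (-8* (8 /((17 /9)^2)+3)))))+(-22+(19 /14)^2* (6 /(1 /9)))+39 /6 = 135671840279 /1615868296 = 83.96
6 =6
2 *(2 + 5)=14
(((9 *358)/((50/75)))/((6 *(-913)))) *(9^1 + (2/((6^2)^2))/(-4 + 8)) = -4175891/525888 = -7.94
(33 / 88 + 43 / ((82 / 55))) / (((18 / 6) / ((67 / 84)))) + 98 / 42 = 119275 / 11808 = 10.10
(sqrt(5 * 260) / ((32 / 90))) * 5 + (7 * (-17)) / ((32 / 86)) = -5117 / 16 + 1125 * sqrt(13) / 8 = 187.22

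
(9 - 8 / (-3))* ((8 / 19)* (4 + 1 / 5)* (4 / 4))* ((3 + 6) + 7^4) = 944720 / 19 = 49722.11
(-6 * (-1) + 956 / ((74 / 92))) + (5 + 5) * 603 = 267308 / 37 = 7224.54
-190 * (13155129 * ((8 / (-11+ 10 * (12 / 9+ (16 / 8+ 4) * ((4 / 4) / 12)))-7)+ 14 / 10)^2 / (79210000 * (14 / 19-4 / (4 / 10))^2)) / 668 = -86712019648371 / 7746886914800000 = -0.01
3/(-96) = -1/32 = -0.03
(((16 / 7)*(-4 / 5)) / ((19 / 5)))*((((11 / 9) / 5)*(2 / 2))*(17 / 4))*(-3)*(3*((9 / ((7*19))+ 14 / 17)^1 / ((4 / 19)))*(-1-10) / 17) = -195052 / 15827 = -12.32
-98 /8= -49 /4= -12.25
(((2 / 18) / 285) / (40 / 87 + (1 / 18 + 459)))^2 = 3364 / 4673376032789025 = 0.00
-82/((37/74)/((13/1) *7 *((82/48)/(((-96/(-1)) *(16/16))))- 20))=3014.43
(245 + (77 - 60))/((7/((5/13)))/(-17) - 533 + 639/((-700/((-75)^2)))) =-623560/13491963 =-0.05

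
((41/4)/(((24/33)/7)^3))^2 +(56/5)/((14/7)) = 83531867.13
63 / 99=7 / 11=0.64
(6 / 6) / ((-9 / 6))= -2 / 3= -0.67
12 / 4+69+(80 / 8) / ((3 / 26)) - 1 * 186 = -82 / 3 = -27.33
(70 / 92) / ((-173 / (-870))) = 15225 / 3979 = 3.83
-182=-182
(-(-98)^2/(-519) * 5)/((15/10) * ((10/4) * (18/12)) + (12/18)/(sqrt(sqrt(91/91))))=14.71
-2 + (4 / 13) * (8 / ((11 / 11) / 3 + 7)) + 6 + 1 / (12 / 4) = 2003 / 429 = 4.67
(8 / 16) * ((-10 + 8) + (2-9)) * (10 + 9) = -171 / 2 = -85.50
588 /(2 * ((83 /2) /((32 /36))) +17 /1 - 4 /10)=23520 /4399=5.35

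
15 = 15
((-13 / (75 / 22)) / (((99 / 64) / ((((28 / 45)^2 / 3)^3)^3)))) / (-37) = 186207807316033415355979268096 / 281463469871929441923556995391845703125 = 0.00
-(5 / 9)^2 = -25 / 81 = -0.31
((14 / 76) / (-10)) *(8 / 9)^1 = -14 / 855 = -0.02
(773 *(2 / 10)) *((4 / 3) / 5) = 3092 / 75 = 41.23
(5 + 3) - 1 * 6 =2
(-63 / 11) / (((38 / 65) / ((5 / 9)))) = -2275 / 418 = -5.44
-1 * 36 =-36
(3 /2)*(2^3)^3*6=4608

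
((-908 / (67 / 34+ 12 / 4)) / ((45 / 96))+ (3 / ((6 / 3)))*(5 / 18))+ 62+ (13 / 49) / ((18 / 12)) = -162528959 / 496860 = -327.11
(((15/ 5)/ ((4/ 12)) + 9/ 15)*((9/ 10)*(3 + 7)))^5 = 15045919506432/ 3125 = 4814694242.06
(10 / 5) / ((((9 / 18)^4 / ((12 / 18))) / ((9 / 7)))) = 192 / 7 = 27.43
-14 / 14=-1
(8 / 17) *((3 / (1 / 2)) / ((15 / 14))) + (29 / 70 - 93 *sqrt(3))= 3629 / 1190 - 93 *sqrt(3)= -158.03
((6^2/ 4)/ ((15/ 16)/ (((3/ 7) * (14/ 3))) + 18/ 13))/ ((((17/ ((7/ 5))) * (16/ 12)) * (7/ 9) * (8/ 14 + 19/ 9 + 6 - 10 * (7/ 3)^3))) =-1592136/ 488650805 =-0.00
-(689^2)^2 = -225360027841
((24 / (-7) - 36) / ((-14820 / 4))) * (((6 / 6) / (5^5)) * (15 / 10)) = 138 / 27015625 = 0.00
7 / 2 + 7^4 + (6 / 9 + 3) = 14449 / 6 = 2408.17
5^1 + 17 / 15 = 92 / 15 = 6.13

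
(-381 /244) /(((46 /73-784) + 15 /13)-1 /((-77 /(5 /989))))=27534564057 /13793348956456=0.00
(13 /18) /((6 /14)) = 91 /54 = 1.69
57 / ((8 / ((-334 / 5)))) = -475.95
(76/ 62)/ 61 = 38/ 1891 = 0.02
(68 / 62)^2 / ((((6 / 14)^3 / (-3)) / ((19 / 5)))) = -7533652 / 43245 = -174.21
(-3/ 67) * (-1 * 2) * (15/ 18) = 5/ 67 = 0.07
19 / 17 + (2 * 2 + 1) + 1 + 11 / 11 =138 / 17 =8.12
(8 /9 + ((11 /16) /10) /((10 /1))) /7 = 12899 /100800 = 0.13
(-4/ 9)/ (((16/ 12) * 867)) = -1/ 2601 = -0.00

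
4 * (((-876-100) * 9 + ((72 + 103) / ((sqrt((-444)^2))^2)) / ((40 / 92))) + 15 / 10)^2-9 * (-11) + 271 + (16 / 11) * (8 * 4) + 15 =131892858081786671987 / 427488627456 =308529513.09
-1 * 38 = -38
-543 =-543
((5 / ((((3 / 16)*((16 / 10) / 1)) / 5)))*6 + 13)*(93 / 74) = 47709 / 74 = 644.72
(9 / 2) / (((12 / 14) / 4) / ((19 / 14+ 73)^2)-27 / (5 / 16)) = -16255215 / 312099988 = -0.05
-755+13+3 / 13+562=-2337 / 13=-179.77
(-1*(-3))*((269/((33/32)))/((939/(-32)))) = -275456/10329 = -26.67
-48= -48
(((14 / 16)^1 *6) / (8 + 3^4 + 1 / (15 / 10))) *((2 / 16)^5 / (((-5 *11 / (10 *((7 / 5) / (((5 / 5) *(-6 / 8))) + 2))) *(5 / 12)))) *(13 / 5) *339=-277641 / 3030016000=-0.00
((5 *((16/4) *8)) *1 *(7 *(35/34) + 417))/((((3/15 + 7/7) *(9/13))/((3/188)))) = 9374950/7191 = 1303.71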